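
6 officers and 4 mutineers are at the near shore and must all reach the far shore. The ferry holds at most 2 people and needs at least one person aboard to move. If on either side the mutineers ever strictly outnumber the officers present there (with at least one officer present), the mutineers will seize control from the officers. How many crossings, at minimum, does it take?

Counting alone: each trip to the far shore takes at most 2 across and each return brings at least 1 back, so after t trips out (and t−1 returns) at most 2t − (t−1) of the 10 are across; that first reaches 10 at t = 9, so at least 17 crossings are needed.
The plan below uses exactly 17 crossings, so it is optimal:
1. 2 mutineers → the far shore.  (the near shore: 6O 2M; the far shore: 0O 2M)
2. 1 mutineer ← the near shore.  (the near shore: 6O 3M; the far shore: 0O 1M)
3. 2 mutineers → the far shore.  (the near shore: 6O 1M; the far shore: 0O 3M)
4. 1 mutineer ← the near shore.  (the near shore: 6O 2M; the far shore: 0O 2M)
5. 2 officers → the far shore.  (the near shore: 4O 2M; the far shore: 2O 2M)
6. 1 mutineer ← the near shore.  (the near shore: 4O 3M; the far shore: 2O 1M)
7. 1 officer and 1 mutineer → the far shore.  (the near shore: 3O 2M; the far shore: 3O 2M)
8. 1 mutineer ← the near shore.  (the near shore: 3O 3M; the far shore: 3O 1M)
9. 2 mutineers → the far shore.  (the near shore: 3O 1M; the far shore: 3O 3M)
10. 1 mutineer ← the near shore.  (the near shore: 3O 2M; the far shore: 3O 2M)
11. 1 officer and 1 mutineer → the far shore.  (the near shore: 2O 1M; the far shore: 4O 3M)
12. 1 mutineer ← the near shore.  (the near shore: 2O 2M; the far shore: 4O 2M)
13. 2 mutineers → the far shore.  (the near shore: 2O 0M; the far shore: 4O 4M)
14. 1 mutineer ← the near shore.  (the near shore: 2O 1M; the far shore: 4O 3M)
15. 1 officer and 1 mutineer → the far shore.  (the near shore: 1O 0M; the far shore: 5O 4M)
16. 1 mutineer ← the near shore.  (the near shore: 1O 1M; the far shore: 5O 3M)
17. 1 officer and 1 mutineer → the far shore.  (the near shore: 0O 0M; the far shore: 6O 4M)

17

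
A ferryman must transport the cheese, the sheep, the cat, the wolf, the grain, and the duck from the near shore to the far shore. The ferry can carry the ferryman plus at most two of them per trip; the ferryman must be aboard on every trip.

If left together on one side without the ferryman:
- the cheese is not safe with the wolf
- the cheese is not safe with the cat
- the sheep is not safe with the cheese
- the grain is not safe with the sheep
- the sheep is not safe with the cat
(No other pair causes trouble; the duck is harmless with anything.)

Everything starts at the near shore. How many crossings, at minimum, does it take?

Counting alone: the ferryman can take at most 2 across per trip to the far shore, so moving all 6 needs at least 3 loaded trips out, with a return between consecutive ones — at least 5 crossings.
The safety rule pushes this higher. Following every safe sequence of crossings, the most of the 6 that can be at the far shore as the ferry arrives there on crossings 5, 7 is 4, 5 respectively — never all 6.
So no plan with fewer than 9 crossings exists, and this one achieves 9:
1. Ferryman goes to the far shore with the cheese and the sheep.  [the near shore: the cat, the duck, the grain, the wolf | the far shore: the cheese, the sheep]
2. Ferryman goes back to the near shore with the cheese.  [the near shore: the cat, the cheese, the duck, the grain, the wolf | the far shore: the sheep]
3. Ferryman goes to the far shore with the cheese and the wolf.  [the near shore: the cat, the duck, the grain | the far shore: the cheese, the sheep, the wolf]
4. Ferryman goes back to the near shore with the cheese.  [the near shore: the cat, the cheese, the duck, the grain | the far shore: the sheep, the wolf]
5. Ferryman goes to the far shore with the cheese and the duck.  [the near shore: the cat, the grain | the far shore: the cheese, the duck, the sheep, the wolf]
6. Ferryman goes back to the near shore with the cheese.  [the near shore: the cat, the cheese, the grain | the far shore: the duck, the sheep, the wolf]
7. Ferryman goes to the far shore with the cat and the grain.  [the near shore: the cheese | the far shore: the cat, the duck, the grain, the sheep, the wolf]
8. Ferryman goes back to the near shore with the sheep.  [the near shore: the cheese, the sheep | the far shore: the cat, the duck, the grain, the wolf]
9. Ferryman goes to the far shore with the cheese and the sheep.  [the near shore: — | the far shore: the cat, the cheese, the duck, the grain, the sheep, the wolf]

9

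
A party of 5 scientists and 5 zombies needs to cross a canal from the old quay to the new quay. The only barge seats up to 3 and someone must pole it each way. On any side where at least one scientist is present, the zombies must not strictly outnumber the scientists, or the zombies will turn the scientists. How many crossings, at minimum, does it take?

11

Counting alone: each trip to the new quay takes at most 3 across and each return brings at least 1 back, so after t trips out (and t−1 returns) at most 3t − (t−1) of the 10 are across; that first reaches 10 at t = 5, so at least 9 crossings are needed.
The safety rule pushes this higher. Following every safe sequence of crossings, the most of the 10 that can be at the new quay as the barge arrives there on crossing 9 is 9 — never all 10.
So no plan with fewer than 11 crossings exists, and this one achieves 11:
1. 2 zombies → the new quay.  (the old quay: 5S 3Z; the new quay: 0S 2Z)
2. 1 zombie ← the old quay.  (the old quay: 5S 4Z; the new quay: 0S 1Z)
3. 3 zombies → the new quay.  (the old quay: 5S 1Z; the new quay: 0S 4Z)
4. 1 zombie ← the old quay.  (the old quay: 5S 2Z; the new quay: 0S 3Z)
5. 3 scientists → the new quay.  (the old quay: 2S 2Z; the new quay: 3S 3Z)
6. 1 scientist and 1 zombie ← the old quay.  (the old quay: 3S 3Z; the new quay: 2S 2Z)
7. 3 scientists → the new quay.  (the old quay: 0S 3Z; the new quay: 5S 2Z)
8. 1 zombie ← the old quay.  (the old quay: 0S 4Z; the new quay: 5S 1Z)
9. 2 zombies → the new quay.  (the old quay: 0S 2Z; the new quay: 5S 3Z)
10. 1 zombie ← the old quay.  (the old quay: 0S 3Z; the new quay: 5S 2Z)
11. 3 zombies → the new quay.  (the old quay: 0S 0Z; the new quay: 5S 5Z)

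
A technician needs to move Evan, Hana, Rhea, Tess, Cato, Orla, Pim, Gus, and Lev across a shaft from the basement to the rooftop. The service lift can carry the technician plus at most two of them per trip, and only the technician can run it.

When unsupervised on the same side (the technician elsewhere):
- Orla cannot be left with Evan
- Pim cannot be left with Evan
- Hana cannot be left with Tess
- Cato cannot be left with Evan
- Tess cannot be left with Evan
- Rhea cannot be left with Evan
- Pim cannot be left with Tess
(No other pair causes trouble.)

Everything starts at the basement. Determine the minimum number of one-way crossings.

Counting alone: the technician can take at most 2 across per trip to the rooftop, so moving all 9 needs at least 5 loaded trips out, with a return between consecutive ones — at least 9 crossings.
The safety rule pushes this higher. Following every safe sequence of crossings, the most of the 9 that can be at the rooftop as the service lift arrives there on crossings 9, 11, 13 is 6, 7, 8 respectively — never all 9.
So no plan with fewer than 15 crossings exists, and this one achieves 15:
1. Technician goes to the rooftop with Evan and Tess.
2. Technician goes back to the basement with Evan.
3. Technician goes to the rooftop with Evan and Hana.
4. Technician goes back to the basement with Tess.
5. Technician goes to the rooftop with Pim and Rhea.
6. Technician goes back to the basement with Evan.
7. Technician goes to the rooftop with Cato and Evan.
8. Technician goes back to the basement with Evan.
9. Technician goes to the rooftop with Evan and Orla.
10. Technician goes back to the basement with Evan.
11. Technician goes to the rooftop with Evan and Gus.
12. Technician goes back to the basement with Evan.
13. Technician goes to the rooftop with Evan and Lev.
14. Technician goes back to the basement with Evan.
15. Technician goes to the rooftop with Evan and Tess.

15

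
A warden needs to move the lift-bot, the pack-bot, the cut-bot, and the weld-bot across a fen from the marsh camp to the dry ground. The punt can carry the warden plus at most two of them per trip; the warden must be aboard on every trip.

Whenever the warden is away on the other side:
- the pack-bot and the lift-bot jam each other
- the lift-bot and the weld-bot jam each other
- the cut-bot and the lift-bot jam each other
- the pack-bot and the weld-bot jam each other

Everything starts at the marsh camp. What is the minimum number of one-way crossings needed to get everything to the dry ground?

Counting alone: the warden can take at most 2 across per trip to the dry ground, so moving all 4 needs at least 2 loaded trips out, with a return between consecutive ones — at least 3 crossings.
The safety rule pushes this higher. Following every safe sequence of crossings, the most of the 4 that can be at the dry ground as the punt arrives there on crossing 3 is 3 — never all 4.
So no plan with fewer than 5 crossings exists, and this one achieves 5:
1. Warden goes to the dry ground with the lift-bot and the pack-bot.  [the marsh camp: the cut-bot, the weld-bot | the dry ground: the lift-bot, the pack-bot]
2. Warden goes back to the marsh camp with the lift-bot.  [the marsh camp: the cut-bot, the lift-bot, the weld-bot | the dry ground: the pack-bot]
3. Warden goes to the dry ground with the cut-bot and the lift-bot.  [the marsh camp: the weld-bot | the dry ground: the cut-bot, the lift-bot, the pack-bot]
4. Warden goes back to the marsh camp with the lift-bot.  [the marsh camp: the lift-bot, the weld-bot | the dry ground: the cut-bot, the pack-bot]
5. Warden goes to the dry ground with the lift-bot and the weld-bot.  [the marsh camp: — | the dry ground: the cut-bot, the lift-bot, the pack-bot, the weld-bot]

5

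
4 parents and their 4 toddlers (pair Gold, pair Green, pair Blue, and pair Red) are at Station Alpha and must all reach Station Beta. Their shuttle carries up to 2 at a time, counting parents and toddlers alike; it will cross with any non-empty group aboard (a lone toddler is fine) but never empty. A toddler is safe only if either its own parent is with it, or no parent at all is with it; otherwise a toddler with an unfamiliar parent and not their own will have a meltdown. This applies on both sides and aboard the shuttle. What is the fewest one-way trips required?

Following every safe sequence of crossings from the start, the most of the 8 that can be at Station Beta as the shuttle arrives there on crossings 1, 3, 5 is 2, 3, 4 respectively; the best ever achieved is 4 of 8.
From crossing 7 on, no configuration arises that was not already reachable earlier: only 44 distinct safe configurations (who is on which side, and where the shuttle is) can ever be reached, none of them has everyone across, and every continuation just revisits them. So no valid plan exists.

impossible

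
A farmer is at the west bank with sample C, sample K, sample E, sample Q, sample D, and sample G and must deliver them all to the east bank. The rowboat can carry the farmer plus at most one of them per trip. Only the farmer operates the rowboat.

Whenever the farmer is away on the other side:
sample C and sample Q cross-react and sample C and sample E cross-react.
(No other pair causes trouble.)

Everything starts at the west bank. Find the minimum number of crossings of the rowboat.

13

Counting alone: the farmer can take at most 1 across per trip to the east bank, so moving all 6 needs at least 6 loaded trips out, with a return between consecutive ones — at least 11 crossings.
The safety rule pushes this higher. Following every safe sequence of crossings, the most of the 6 that can be at the east bank as the rowboat arrives there on crossing 11 is 5 — never all 6.
So no plan with fewer than 13 crossings exists, and this one achieves 13:
1. Farmer goes to the east bank with sample C.
2. Farmer goes back to the west bank alone.
3. Farmer goes to the east bank with sample K.
4. Farmer goes back to the west bank alone.
5. Farmer goes to the east bank with sample E.
6. Farmer goes back to the west bank with sample C.
7. Farmer goes to the east bank with sample Q.
8. Farmer goes back to the west bank alone.
9. Farmer goes to the east bank with sample D.
10. Farmer goes back to the west bank alone.
11. Farmer goes to the east bank with sample G.
12. Farmer goes back to the west bank alone.
13. Farmer goes to the east bank with sample C.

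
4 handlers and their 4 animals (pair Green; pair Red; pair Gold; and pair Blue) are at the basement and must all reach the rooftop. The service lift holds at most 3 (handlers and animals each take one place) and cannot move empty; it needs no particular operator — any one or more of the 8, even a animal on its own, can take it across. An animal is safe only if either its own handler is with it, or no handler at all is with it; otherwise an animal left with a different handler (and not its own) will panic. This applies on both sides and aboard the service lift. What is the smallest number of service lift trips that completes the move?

Counting alone: each trip to the rooftop takes at most 3 across and each return brings at least 1 back, so after t trips out (and t−1 returns) at most 3t − (t−1) of the 8 are across; that first reaches 8 at t = 4, so at least 7 crossings are needed.
The safety rule pushes this higher. Following every safe sequence of crossings, the most of the 8 that can be at the rooftop as the service lift arrives there on crossing 7 is 7 — never all 8.
So no plan with fewer than 9 crossings exists, and this one achieves 9:
1. animal Green and handler Green cross → the rooftop.
2. handler Green crosses ← the basement.
3. animal Red, handler Green, and handler Red cross → the rooftop.
4. animal Green and handler Green cross ← the basement.
5. handler Blue, handler Gold, and handler Green cross → the rooftop.
6. animal Red crosses ← the basement.
7. animal Green and animal Red cross → the rooftop.
8. animal Green crosses ← the basement.
9. animal Blue, animal Gold, and animal Green cross → the rooftop.

9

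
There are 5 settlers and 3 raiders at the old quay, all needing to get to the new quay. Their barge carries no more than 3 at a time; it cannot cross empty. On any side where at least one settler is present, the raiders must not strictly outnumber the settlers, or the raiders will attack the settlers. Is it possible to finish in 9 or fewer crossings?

Yes — this plan uses 7 crossings (≤ 9):
1. 2 raiders → the new quay.  (the old quay: 5S 1R; the new quay: 0S 2R)
2. 1 raider ← the old quay.  (the old quay: 5S 2R; the new quay: 0S 1R)
3. 2 settlers and 1 raider → the new quay.  (the old quay: 3S 1R; the new quay: 2S 2R)
4. 1 raider ← the old quay.  (the old quay: 3S 2R; the new quay: 2S 1R)
5. 1 settler and 2 raiders → the new quay.  (the old quay: 2S 0R; the new quay: 3S 3R)
6. 1 raider ← the old quay.  (the old quay: 2S 1R; the new quay: 3S 2R)
7. 2 settlers and 1 raider → the new quay.  (the old quay: 0S 0R; the new quay: 5S 3R)

Yes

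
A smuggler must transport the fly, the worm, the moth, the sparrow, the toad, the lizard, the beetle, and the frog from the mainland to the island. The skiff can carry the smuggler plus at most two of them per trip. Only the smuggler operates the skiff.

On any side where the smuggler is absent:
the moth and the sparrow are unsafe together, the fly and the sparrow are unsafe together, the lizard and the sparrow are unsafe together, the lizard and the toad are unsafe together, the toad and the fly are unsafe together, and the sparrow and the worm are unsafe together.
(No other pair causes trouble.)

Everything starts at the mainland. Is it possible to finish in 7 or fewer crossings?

No

Counting alone: the smuggler can take at most 2 across per trip to the island, so moving all 8 needs at least 4 loaded trips out, with a return between consecutive ones — at least 7 crossings.
The safety rule pushes this higher. Following every safe sequence of crossings, the most of the 8 that can be at the island as the skiff arrives there on crossing 7 is 7 — never all 8.
So the move cannot be finished within 7 crossings. (The shortest complete plan takes 9:)
1. Smuggler goes to the island with the sparrow and the toad.  [the mainland: the beetle, the fly, the frog, the lizard, the moth, the worm | the island: the sparrow, the toad]
2. Smuggler goes back to the mainland alone.  [the mainland: the beetle, the fly, the frog, the lizard, the moth, the worm | the island: the sparrow, the toad]
3. Smuggler goes to the island with the fly and the worm.  [the mainland: the beetle, the frog, the lizard, the moth | the island: the fly, the sparrow, the toad, the worm]
4. Smuggler goes back to the mainland with the sparrow and the toad.  [the mainland: the beetle, the frog, the lizard, the moth, the sparrow, the toad | the island: the fly, the worm]
5. Smuggler goes to the island with the lizard and the moth.  [the mainland: the beetle, the frog, the sparrow, the toad | the island: the fly, the lizard, the moth, the worm]
6. Smuggler goes back to the mainland alone.  [the mainland: the beetle, the frog, the sparrow, the toad | the island: the fly, the lizard, the moth, the worm]
7. Smuggler goes to the island with the beetle and the frog.  [the mainland: the sparrow, the toad | the island: the beetle, the fly, the frog, the lizard, the moth, the worm]
8. Smuggler goes back to the mainland alone.  [the mainland: the sparrow, the toad | the island: the beetle, the fly, the frog, the lizard, the moth, the worm]
9. Smuggler goes to the island with the sparrow and the toad.  [the mainland: — | the island: the beetle, the fly, the frog, the lizard, the moth, the sparrow, the toad, the worm]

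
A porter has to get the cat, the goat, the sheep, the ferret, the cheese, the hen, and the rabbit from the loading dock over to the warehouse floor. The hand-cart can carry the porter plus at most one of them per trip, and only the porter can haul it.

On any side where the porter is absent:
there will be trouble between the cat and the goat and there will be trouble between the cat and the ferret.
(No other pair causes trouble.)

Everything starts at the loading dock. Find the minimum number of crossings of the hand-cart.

15

Counting alone: the porter can take at most 1 across per trip to the warehouse floor, so moving all 7 needs at least 7 loaded trips out, with a return between consecutive ones — at least 13 crossings.
The safety rule pushes this higher. Following every safe sequence of crossings, the most of the 7 that can be at the warehouse floor as the hand-cart arrives there on crossing 13 is 6 — never all 7.
So no plan with fewer than 15 crossings exists, and this one achieves 15:
1. Porter goes to the warehouse floor with the cat.  [the loading dock: the cheese, the ferret, the goat, the hen, the rabbit, the sheep | the warehouse floor: the cat]
2. Porter goes back to the loading dock alone.  [the loading dock: the cheese, the ferret, the goat, the hen, the rabbit, the sheep | the warehouse floor: the cat]
3. Porter goes to the warehouse floor with the goat.  [the loading dock: the cheese, the ferret, the hen, the rabbit, the sheep | the warehouse floor: the cat, the goat]
4. Porter goes back to the loading dock with the cat.  [the loading dock: the cat, the cheese, the ferret, the hen, the rabbit, the sheep | the warehouse floor: the goat]
5. Porter goes to the warehouse floor with the ferret.  [the loading dock: the cat, the cheese, the hen, the rabbit, the sheep | the warehouse floor: the ferret, the goat]
6. Porter goes back to the loading dock alone.  [the loading dock: the cat, the cheese, the hen, the rabbit, the sheep | the warehouse floor: the ferret, the goat]
7. Porter goes to the warehouse floor with the sheep.  [the loading dock: the cat, the cheese, the hen, the rabbit | the warehouse floor: the ferret, the goat, the sheep]
8. Porter goes back to the loading dock alone.  [the loading dock: the cat, the cheese, the hen, the rabbit | the warehouse floor: the ferret, the goat, the sheep]
9. Porter goes to the warehouse floor with the cheese.  [the loading dock: the cat, the hen, the rabbit | the warehouse floor: the cheese, the ferret, the goat, the sheep]
10. Porter goes back to the loading dock alone.  [the loading dock: the cat, the hen, the rabbit | the warehouse floor: the cheese, the ferret, the goat, the sheep]
11. Porter goes to the warehouse floor with the hen.  [the loading dock: the cat, the rabbit | the warehouse floor: the cheese, the ferret, the goat, the hen, the sheep]
12. Porter goes back to the loading dock alone.  [the loading dock: the cat, the rabbit | the warehouse floor: the cheese, the ferret, the goat, the hen, the sheep]
13. Porter goes to the warehouse floor with the rabbit.  [the loading dock: the cat | the warehouse floor: the cheese, the ferret, the goat, the hen, the rabbit, the sheep]
14. Porter goes back to the loading dock alone.  [the loading dock: the cat | the warehouse floor: the cheese, the ferret, the goat, the hen, the rabbit, the sheep]
15. Porter goes to the warehouse floor with the cat.  [the loading dock: — | the warehouse floor: the cat, the cheese, the ferret, the goat, the hen, the rabbit, the sheep]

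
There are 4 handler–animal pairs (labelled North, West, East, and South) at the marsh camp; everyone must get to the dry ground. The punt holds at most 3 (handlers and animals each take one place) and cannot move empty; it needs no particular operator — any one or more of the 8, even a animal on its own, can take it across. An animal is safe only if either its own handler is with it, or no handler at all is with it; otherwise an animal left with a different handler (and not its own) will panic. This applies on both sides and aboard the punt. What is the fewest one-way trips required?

Counting alone: each trip to the dry ground takes at most 3 across and each return brings at least 1 back, so after t trips out (and t−1 returns) at most 3t − (t−1) of the 8 are across; that first reaches 8 at t = 4, so at least 7 crossings are needed.
The safety rule pushes this higher. Following every safe sequence of crossings, the most of the 8 that can be at the dry ground as the punt arrives there on crossing 7 is 7 — never all 8.
So no plan with fewer than 9 crossings exists, and this one achieves 9:
1. animal North and handler North cross → the dry ground.
2. handler North crosses ← the marsh camp.
3. animal West, handler North, and handler West cross → the dry ground.
4. animal North and handler North cross ← the marsh camp.
5. handler East, handler North, and handler South cross → the dry ground.
6. animal West crosses ← the marsh camp.
7. animal North and animal West cross → the dry ground.
8. animal North crosses ← the marsh camp.
9. animal East, animal North, and animal South cross → the dry ground.

9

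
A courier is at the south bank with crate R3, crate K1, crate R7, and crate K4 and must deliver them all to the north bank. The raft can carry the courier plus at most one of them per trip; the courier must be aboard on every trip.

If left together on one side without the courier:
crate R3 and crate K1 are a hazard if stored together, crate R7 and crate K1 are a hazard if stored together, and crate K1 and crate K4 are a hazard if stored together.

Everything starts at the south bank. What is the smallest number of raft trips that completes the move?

Following every safe sequence of crossings from the start, the most of the 4 that can be at the north bank as the raft arrives there on crossings 1, 3 is 1, 2 respectively; the best ever achieved is 2 of 4.
From crossing 5 on, no configuration arises that was not already reachable earlier: only 9 distinct safe configurations (who is on which side, and where the raft is) can ever be reached, none of them has everyone across, and every continuation just revisits them. So no valid plan exists.

impossible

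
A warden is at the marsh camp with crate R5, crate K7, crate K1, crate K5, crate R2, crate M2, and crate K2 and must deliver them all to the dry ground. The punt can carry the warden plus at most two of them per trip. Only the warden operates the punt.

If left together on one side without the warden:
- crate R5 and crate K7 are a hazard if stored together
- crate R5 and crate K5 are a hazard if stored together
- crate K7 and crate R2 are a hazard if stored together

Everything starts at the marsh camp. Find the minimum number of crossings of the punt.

7

Counting alone: the warden can take at most 2 across per trip to the dry ground, so moving all 7 needs at least 4 loaded trips out, with a return between consecutive ones — at least 7 crossings.
The plan below uses exactly 7 crossings, so it is optimal:
1. Warden goes to the dry ground with crate K7 and crate R5.  [the marsh camp: crate K1, crate K2, crate K5, crate M2, crate R2 | the dry ground: crate K7, crate R5]
2. Warden goes back to the marsh camp with crate R5.  [the marsh camp: crate K1, crate K2, crate K5, crate M2, crate R2, crate R5 | the dry ground: crate K7]
3. Warden goes to the dry ground with crate K1 and crate K5.  [the marsh camp: crate K2, crate M2, crate R2, crate R5 | the dry ground: crate K1, crate K5, crate K7]
4. Warden goes back to the marsh camp alone.  [the marsh camp: crate K2, crate M2, crate R2, crate R5 | the dry ground: crate K1, crate K5, crate K7]
5. Warden goes to the dry ground with crate K2 and crate M2.  [the marsh camp: crate R2, crate R5 | the dry ground: crate K1, crate K2, crate K5, crate K7, crate M2]
6. Warden goes back to the marsh camp alone.  [the marsh camp: crate R2, crate R5 | the dry ground: crate K1, crate K2, crate K5, crate K7, crate M2]
7. Warden goes to the dry ground with crate R2 and crate R5.  [the marsh camp: — | the dry ground: crate K1, crate K2, crate K5, crate K7, crate M2, crate R2, crate R5]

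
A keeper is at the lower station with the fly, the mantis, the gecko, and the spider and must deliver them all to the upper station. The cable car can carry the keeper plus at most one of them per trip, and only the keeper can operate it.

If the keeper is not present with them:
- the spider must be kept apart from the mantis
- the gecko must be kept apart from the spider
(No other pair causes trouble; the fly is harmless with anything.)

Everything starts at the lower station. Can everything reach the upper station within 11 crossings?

Yes

Yes — this plan uses 9 crossings (≤ 11):
1. Keeper goes to the upper station with the spider.
2. Keeper goes back to the lower station alone.
3. Keeper goes to the upper station with the fly.
4. Keeper goes back to the lower station alone.
5. Keeper goes to the upper station with the mantis.
6. Keeper goes back to the lower station with the spider.
7. Keeper goes to the upper station with the gecko.
8. Keeper goes back to the lower station alone.
9. Keeper goes to the upper station with the spider.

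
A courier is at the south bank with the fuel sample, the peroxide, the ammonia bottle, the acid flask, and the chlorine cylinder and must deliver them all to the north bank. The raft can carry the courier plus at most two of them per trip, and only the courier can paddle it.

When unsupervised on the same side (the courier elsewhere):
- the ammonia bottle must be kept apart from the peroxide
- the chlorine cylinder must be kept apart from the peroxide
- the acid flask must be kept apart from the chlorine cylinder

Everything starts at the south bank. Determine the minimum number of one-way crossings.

Counting alone: the courier can take at most 2 across per trip to the north bank, so moving all 5 needs at least 3 loaded trips out, with a return between consecutive ones — at least 5 crossings.
The plan below uses exactly 5 crossings, so it is optimal:
1. Courier goes to the north bank with the acid flask and the peroxide.
2. Courier goes back to the south bank alone.
3. Courier goes to the north bank with the fuel sample.
4. Courier goes back to the south bank alone.
5. Courier goes to the north bank with the ammonia bottle and the chlorine cylinder.

5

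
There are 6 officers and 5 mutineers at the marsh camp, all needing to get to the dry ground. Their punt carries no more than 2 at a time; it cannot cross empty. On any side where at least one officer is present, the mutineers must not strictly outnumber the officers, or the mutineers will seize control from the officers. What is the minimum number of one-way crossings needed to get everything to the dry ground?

Counting alone: each trip to the dry ground takes at most 2 across and each return brings at least 1 back, so after t trips out (and t−1 returns) at most 2t − (t−1) of the 11 are across; that first reaches 11 at t = 10, so at least 19 crossings are needed.
The plan below uses exactly 19 crossings, so it is optimal:
1. 2 mutineers → the dry ground.  (the marsh camp: 6O 3M; the dry ground: 0O 2M)
2. 1 mutineer ← the marsh camp.  (the marsh camp: 6O 4M; the dry ground: 0O 1M)
3. 2 mutineers → the dry ground.  (the marsh camp: 6O 2M; the dry ground: 0O 3M)
4. 1 mutineer ← the marsh camp.  (the marsh camp: 6O 3M; the dry ground: 0O 2M)
5. 2 officers → the dry ground.  (the marsh camp: 4O 3M; the dry ground: 2O 2M)
6. 1 mutineer ← the marsh camp.  (the marsh camp: 4O 4M; the dry ground: 2O 1M)
7. 1 officer and 1 mutineer → the dry ground.  (the marsh camp: 3O 3M; the dry ground: 3O 2M)
8. 1 officer ← the marsh camp.  (the marsh camp: 4O 3M; the dry ground: 2O 2M)
9. 1 officer and 1 mutineer → the dry ground.  (the marsh camp: 3O 2M; the dry ground: 3O 3M)
10. 1 mutineer ← the marsh camp.  (the marsh camp: 3O 3M; the dry ground: 3O 2M)
11. 1 officer and 1 mutineer → the dry ground.  (the marsh camp: 2O 2M; the dry ground: 4O 3M)
12. 1 officer ← the marsh camp.  (the marsh camp: 3O 2M; the dry ground: 3O 3M)
13. 1 officer and 1 mutineer → the dry ground.  (the marsh camp: 2O 1M; the dry ground: 4O 4M)
14. 1 mutineer ← the marsh camp.  (the marsh camp: 2O 2M; the dry ground: 4O 3M)
15. 1 officer and 1 mutineer → the dry ground.  (the marsh camp: 1O 1M; the dry ground: 5O 4M)
16. 1 officer ← the marsh camp.  (the marsh camp: 2O 1M; the dry ground: 4O 4M)
17. 1 officer and 1 mutineer → the dry ground.  (the marsh camp: 1O 0M; the dry ground: 5O 5M)
18. 1 mutineer ← the marsh camp.  (the marsh camp: 1O 1M; the dry ground: 5O 4M)
19. 1 officer and 1 mutineer → the dry ground.  (the marsh camp: 0O 0M; the dry ground: 6O 5M)

19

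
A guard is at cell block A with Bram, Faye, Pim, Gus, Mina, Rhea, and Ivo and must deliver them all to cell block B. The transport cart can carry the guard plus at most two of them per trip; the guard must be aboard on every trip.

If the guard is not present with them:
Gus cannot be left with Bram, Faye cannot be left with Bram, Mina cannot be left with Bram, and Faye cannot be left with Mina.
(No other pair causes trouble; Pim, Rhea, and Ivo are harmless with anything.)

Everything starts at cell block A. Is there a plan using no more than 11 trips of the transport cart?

Yes

Yes — this plan uses 11 crossings (≤ 11):
1. Guard goes to cell block B with Bram and Faye.
2. Guard goes back to cell block A with Bram.
3. Guard goes to cell block B with Bram and Pim.
4. Guard goes back to cell block A with Bram.
5. Guard goes to cell block B with Bram and Gus.
6. Guard goes back to cell block A with Bram.
7. Guard goes to cell block B with Bram and Rhea.
8. Guard goes back to cell block A with Bram.
9. Guard goes to cell block B with Bram and Ivo.
10. Guard goes back to cell block A with Bram.
11. Guard goes to cell block B with Bram and Mina.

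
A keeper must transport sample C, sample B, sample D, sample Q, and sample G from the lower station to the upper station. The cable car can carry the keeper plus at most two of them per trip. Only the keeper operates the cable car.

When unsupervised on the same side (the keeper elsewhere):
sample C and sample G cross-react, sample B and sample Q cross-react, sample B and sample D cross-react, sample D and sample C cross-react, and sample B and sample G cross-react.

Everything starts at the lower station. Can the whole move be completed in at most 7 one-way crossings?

Yes

Yes — this plan uses 7 crossings (≤ 7):
1. Keeper goes to the upper station with sample B and sample C.  [the lower station: sample D, sample G, sample Q | the upper station: sample B, sample C]
2. Keeper goes back to the lower station alone.  [the lower station: sample D, sample G, sample Q | the upper station: sample B, sample C]
3. Keeper goes to the upper station with sample D.  [the lower station: sample G, sample Q | the upper station: sample B, sample C, sample D]
4. Keeper goes back to the lower station with sample B and sample C.  [the lower station: sample B, sample C, sample G, sample Q | the upper station: sample D]
5. Keeper goes to the upper station with sample G and sample Q.  [the lower station: sample B, sample C | the upper station: sample D, sample G, sample Q]
6. Keeper goes back to the lower station alone.  [the lower station: sample B, sample C | the upper station: sample D, sample G, sample Q]
7. Keeper goes to the upper station with sample B and sample C.  [the lower station: — | the upper station: sample B, sample C, sample D, sample G, sample Q]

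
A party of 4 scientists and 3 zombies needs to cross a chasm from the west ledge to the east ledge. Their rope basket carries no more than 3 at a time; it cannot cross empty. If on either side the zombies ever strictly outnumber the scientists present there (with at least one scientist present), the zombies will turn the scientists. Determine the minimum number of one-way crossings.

Counting alone: each trip to the east ledge takes at most 3 across and each return brings at least 1 back, so after t trips out (and t−1 returns) at most 3t − (t−1) of the 7 are across; that first reaches 7 at t = 3, so at least 5 crossings are needed.
The plan below uses exactly 5 crossings, so it is optimal:
1. 3 zombies → the east ledge.  (the west ledge: 4S 0Z; the east ledge: 0S 3Z)
2. 1 zombie ← the west ledge.  (the west ledge: 4S 1Z; the east ledge: 0S 2Z)
3. 3 scientists → the east ledge.  (the west ledge: 1S 1Z; the east ledge: 3S 2Z)
4. 1 scientist ← the west ledge.  (the west ledge: 2S 1Z; the east ledge: 2S 2Z)
5. 2 scientists and 1 zombie → the east ledge.  (the west ledge: 0S 0Z; the east ledge: 4S 3Z)

5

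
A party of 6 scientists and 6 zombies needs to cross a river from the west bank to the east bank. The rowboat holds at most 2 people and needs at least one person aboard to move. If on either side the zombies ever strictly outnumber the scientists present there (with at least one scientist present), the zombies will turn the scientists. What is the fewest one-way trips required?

impossible

Following every safe sequence of crossings from the start, the most of the 12 that can be at the east bank as the rowboat arrives there on crossings 1, 3, 5, 7, 9 is 2, 3, 4, 5, 6 respectively; the best ever achieved is 6 of 12.
From crossing 11 on, no configuration arises that was not already reachable earlier: only 15 distinct safe configurations (who is on which side, and where the rowboat is) can ever be reached, none of them has everyone across, and every continuation just revisits them. They are: 0 scientists + 0 zombies across (rowboat back at the start); 0 scientists + 1 zombie across (rowboat there); 0 scientists + 1 zombie across (rowboat back at the start); 0 scientists + 2 zombies across (rowboat there); 0 scientists + 2 zombies across (rowboat back at the start); 0 scientists + 3 zombies across (rowboat there); 0 scientists + 3 zombies across (rowboat back at the start); 0 scientists + 4 zombies across (rowboat there); 0 scientists + 4 zombies across (rowboat back at the start); 0 scientists + 5 zombies across (rowboat there); 0 scientists + 5 zombies across (rowboat back at the start); 0 scientists + 6 zombies across (rowboat there); 1 scientist + 1 zombie across (rowboat there); 1 scientist + 1 zombie across (rowboat back at the start); 2 scientists + 2 zombies across (rowboat there). So no valid plan exists.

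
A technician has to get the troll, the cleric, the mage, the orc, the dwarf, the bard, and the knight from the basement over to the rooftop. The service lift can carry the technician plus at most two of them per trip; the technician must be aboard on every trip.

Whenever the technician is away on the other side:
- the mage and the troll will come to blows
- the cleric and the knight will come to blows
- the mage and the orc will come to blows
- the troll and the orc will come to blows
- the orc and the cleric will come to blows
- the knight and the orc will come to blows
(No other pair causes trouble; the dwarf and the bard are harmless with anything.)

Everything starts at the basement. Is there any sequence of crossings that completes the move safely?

No

Whatever the first load, the items left behind include a forbidden pair without the technician. No opening move is safe, so no plan exists.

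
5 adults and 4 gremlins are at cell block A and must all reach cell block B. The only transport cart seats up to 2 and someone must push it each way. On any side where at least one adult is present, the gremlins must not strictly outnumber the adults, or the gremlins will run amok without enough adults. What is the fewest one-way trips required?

15

Counting alone: each trip to cell block B takes at most 2 across and each return brings at least 1 back, so after t trips out (and t−1 returns) at most 2t − (t−1) of the 9 are across; that first reaches 9 at t = 8, so at least 15 crossings are needed.
The plan below uses exactly 15 crossings, so it is optimal:
1. 2 gremlins → cell block B.  (cell block A: 5A 2G; cell block B: 0A 2G)
2. 1 gremlin ← cell block A.  (cell block A: 5A 3G; cell block B: 0A 1G)
3. 2 gremlins → cell block B.  (cell block A: 5A 1G; cell block B: 0A 3G)
4. 1 gremlin ← cell block A.  (cell block A: 5A 2G; cell block B: 0A 2G)
5. 2 adults → cell block B.  (cell block A: 3A 2G; cell block B: 2A 2G)
6. 1 gremlin ← cell block A.  (cell block A: 3A 3G; cell block B: 2A 1G)
7. 1 adult and 1 gremlin → cell block B.  (cell block A: 2A 2G; cell block B: 3A 2G)
8. 1 adult ← cell block A.  (cell block A: 3A 2G; cell block B: 2A 2G)
9. 1 adult and 1 gremlin → cell block B.  (cell block A: 2A 1G; cell block B: 3A 3G)
10. 1 gremlin ← cell block A.  (cell block A: 2A 2G; cell block B: 3A 2G)
11. 1 adult and 1 gremlin → cell block B.  (cell block A: 1A 1G; cell block B: 4A 3G)
12. 1 adult ← cell block A.  (cell block A: 2A 1G; cell block B: 3A 3G)
13. 1 adult and 1 gremlin → cell block B.  (cell block A: 1A 0G; cell block B: 4A 4G)
14. 1 gremlin ← cell block A.  (cell block A: 1A 1G; cell block B: 4A 3G)
15. 1 adult and 1 gremlin → cell block B.  (cell block A: 0A 0G; cell block B: 5A 4G)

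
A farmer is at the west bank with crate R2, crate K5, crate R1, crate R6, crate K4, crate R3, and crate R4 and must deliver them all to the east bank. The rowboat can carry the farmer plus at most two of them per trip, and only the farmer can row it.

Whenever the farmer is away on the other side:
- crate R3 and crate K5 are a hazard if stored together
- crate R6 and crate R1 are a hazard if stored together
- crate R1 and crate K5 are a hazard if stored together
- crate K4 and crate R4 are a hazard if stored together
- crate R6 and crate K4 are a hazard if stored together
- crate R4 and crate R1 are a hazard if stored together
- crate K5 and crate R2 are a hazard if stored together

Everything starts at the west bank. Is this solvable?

No

Whatever the first load, the items left behind include a forbidden pair without the farmer. No opening move is safe, so no plan exists.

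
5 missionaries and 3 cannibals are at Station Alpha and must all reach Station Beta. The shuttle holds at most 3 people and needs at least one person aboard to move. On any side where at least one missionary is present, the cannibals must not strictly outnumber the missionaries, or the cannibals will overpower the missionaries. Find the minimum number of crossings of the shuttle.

7

Counting alone: each trip to Station Beta takes at most 3 across and each return brings at least 1 back, so after t trips out (and t−1 returns) at most 3t − (t−1) of the 8 are across; that first reaches 8 at t = 4, so at least 7 crossings are needed.
The plan below uses exactly 7 crossings, so it is optimal:
1. 2 cannibals → Station Beta.  (Station Alpha: 5M 1C; Station Beta: 0M 2C)
2. 1 cannibal ← Station Alpha.  (Station Alpha: 5M 2C; Station Beta: 0M 1C)
3. 2 missionaries and 1 cannibal → Station Beta.  (Station Alpha: 3M 1C; Station Beta: 2M 2C)
4. 1 cannibal ← Station Alpha.  (Station Alpha: 3M 2C; Station Beta: 2M 1C)
5. 1 missionary and 2 cannibals → Station Beta.  (Station Alpha: 2M 0C; Station Beta: 3M 3C)
6. 1 cannibal ← Station Alpha.  (Station Alpha: 2M 1C; Station Beta: 3M 2C)
7. 2 missionaries and 1 cannibal → Station Beta.  (Station Alpha: 0M 0C; Station Beta: 5M 3C)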